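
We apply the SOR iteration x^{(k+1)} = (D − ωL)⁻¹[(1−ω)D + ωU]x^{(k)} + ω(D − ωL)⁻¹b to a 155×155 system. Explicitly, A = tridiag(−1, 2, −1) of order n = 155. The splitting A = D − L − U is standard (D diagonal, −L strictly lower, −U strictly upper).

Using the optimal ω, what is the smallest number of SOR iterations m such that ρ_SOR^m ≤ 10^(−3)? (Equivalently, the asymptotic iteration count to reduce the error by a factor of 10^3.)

½·tridiag(1,0,1) at n=155: λ_k = cos(kπ/156); max |λ| at k=1 ⇒ ρ_J = cos(π/156) ≈ 0.9997972.
√(1−ρ_J²) = |sin(π/156)| = 0.0201371
ω* = 2/(1+0.0201371) = 1.9605208
At ω = 1.9605208 every |λ(B_ω)| = ω−1, so ρ_SOR = 0.9605208.
m ≥ 3·ln10 / (−ln 0.9605208) = 171.495; smallest integer m = 172.

m = 172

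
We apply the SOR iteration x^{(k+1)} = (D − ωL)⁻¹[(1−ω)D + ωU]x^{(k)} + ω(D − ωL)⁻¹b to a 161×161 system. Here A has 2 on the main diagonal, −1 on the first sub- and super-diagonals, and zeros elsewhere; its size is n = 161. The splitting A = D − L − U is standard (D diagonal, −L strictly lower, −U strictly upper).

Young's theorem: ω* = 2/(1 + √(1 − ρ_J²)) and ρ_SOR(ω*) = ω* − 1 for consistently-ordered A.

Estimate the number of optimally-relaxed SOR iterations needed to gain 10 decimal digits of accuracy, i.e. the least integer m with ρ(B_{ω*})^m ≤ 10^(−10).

m = 594

[ρ_J] n=161: ρ(B_J) = cos(π/(n+1)) = cos(π/162) = 0.9998120.
√(1 − cos²(π/162)) = sin(π/162) ≈ 0.0193913.
ω* = 2/(1+0.0193913) = 1.9619551
ρ_SOR = ω* − 1 = 1.9619551 − 1 = 0.9619551.
ρ_SOR^m ≤ 10^(−10) ⇔ m ≥ 10·ln10/(−ln 0.9619551) = 23.0259/0.0387875 = 593.642; m = ⌈593.642⌉ = 594.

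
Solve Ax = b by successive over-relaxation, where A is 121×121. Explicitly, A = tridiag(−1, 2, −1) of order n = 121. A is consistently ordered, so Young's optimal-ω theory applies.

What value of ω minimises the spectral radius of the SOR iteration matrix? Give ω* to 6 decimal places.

ρ_J = max_k |cos(kπ/122)| = cos(π/122) = 0.999668
root = sin(π/122) = 0.0257479  (since 1−cos² = sin²).
[ω*] 2 ÷ (1 + 0.0257479) = 2 ÷ 1.0257479 = 1.949797.
and ρ(B_{ω*}) = 1.949797 − 1 = 0.949797.

ω* = 1.949797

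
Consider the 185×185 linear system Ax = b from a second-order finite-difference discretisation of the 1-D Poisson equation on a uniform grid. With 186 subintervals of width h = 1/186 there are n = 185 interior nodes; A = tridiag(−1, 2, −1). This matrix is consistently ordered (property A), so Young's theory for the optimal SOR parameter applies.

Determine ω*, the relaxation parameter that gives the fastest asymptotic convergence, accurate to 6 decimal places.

ω* = 1.966782

n=185: λ(B_J) = 1 − λ(A)/2 = cos(kπ/186); k=1 gives ρ_J = 0.999857.
1 − cos²(π/186) = sin²(π/186) ⇒ √(1−ρ_J²) = sin(π/186) = 0.0168895.
Then 2/(1+√(1−ρ_J²)) = 2/(1+0.0168895); ω* = 2/1.0168895 = 1.966782.
Hence ρ(B_{ω*}) = 1.966782 − 1 = 0.966782.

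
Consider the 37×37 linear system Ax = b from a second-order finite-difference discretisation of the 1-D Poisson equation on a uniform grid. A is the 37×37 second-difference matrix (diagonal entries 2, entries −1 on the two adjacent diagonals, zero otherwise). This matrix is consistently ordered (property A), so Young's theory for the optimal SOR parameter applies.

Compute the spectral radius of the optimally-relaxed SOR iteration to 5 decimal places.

ρ_SOR = 0.84744

With n=37, ρ(Jacobi) = cos(π/38) = 0.99658.
√(1 − cos²(π/38)) = sin(π/38) ≈ 0.082579.
Young: ω* = 2/(1+√(1−ρ_J²)) = 2/(1+0.082579) = 2/1.082579 = 1.84744.
and ρ(B_{ω*}) = 1.84744 − 1 = 0.84744.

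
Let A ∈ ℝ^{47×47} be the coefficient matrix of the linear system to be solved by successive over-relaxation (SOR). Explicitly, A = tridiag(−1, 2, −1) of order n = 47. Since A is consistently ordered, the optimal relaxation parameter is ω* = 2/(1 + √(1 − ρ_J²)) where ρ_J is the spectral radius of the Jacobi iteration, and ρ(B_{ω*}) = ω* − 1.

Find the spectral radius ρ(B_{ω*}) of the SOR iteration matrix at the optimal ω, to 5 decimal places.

n=47: λ(B_J) = 1 − λ(A)/2 = cos(kπ/48); k=1 gives ρ_J = 0.99786.
1 − cos²(π/48) = sin²(π/48) ⇒ √(1−ρ_J²) = sin(π/48) = 0.065403.
[ω*] 2 ÷ (1 + 0.065403) = 2 ÷ 1.065403 = 1.87722.
ρ_SOR = ω* − 1 = 1.87722 − 1 = 0.87722.

ρ_SOR = 0.87722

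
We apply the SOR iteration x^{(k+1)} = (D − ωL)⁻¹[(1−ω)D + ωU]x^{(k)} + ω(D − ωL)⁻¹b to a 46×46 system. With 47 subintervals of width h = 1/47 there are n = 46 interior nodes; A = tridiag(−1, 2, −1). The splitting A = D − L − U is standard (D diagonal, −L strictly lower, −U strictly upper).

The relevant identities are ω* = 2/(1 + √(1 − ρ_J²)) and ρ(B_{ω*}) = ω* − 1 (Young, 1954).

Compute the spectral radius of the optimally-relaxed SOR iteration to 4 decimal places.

ρ_SOR = 0.8748

½·tridiag(1,0,1) at n=46: λ_k = cos(kπ/47); max |λ| at k=1 ⇒ ρ_J = cos(π/47) ≈ 0.9978.
√(1−ρ_J²) = |sin(π/47)| = 0.06679
[ω*] 2 ÷ (1 + 0.06679) = 2 ÷ 1.06679 = 1.8748.
Hence ρ(B_{ω*}) = 1.8748 − 1 = 0.8748.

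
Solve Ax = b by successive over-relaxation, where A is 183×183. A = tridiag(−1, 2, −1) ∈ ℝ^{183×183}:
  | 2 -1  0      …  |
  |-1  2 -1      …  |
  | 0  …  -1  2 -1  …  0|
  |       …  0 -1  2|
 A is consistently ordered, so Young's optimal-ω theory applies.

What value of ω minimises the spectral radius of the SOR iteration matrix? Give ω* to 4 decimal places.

spectrum of D⁻¹(L+U) = {cos(kπ/184) : 1≤k≤183}; ρ_J = cos(π/184) = 0.9999.
√(1−ρ_J²) = |sin(π/184)| = 0.01707
[ω*] 2 ÷ (1 + 0.01707) = 2 ÷ 1.01707 = 1.9664.
Hence ρ(B_{ω*}) = 1.9664 − 1 = 0.9664.

ω* = 1.9664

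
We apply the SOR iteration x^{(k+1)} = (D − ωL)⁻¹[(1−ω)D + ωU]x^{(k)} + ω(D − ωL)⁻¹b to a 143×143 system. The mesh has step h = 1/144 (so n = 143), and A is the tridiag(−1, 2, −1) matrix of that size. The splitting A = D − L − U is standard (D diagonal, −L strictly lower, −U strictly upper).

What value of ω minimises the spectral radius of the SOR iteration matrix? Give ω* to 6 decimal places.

ω* = 1.957302

spectrum of D⁻¹(L+U) = {cos(kπ/144) : 1≤k≤143}; ρ_J = cos(π/144) = 0.999762.
√(1−ρ_J²) = |sin(π/144)| = 0.0218149
Then 2/(1+√(1−ρ_J²)) = 2/(1+0.0218149); ω* = 2/1.0218149 = 1.957302.
[ρ_SOR] ω* − 1 = 0.957302.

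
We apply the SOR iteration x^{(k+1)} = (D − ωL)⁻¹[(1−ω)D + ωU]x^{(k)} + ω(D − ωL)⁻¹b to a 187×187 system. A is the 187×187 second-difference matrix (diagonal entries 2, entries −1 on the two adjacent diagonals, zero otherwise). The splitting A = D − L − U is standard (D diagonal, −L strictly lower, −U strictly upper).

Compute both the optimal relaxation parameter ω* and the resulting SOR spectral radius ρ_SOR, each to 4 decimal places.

ω* = 1.9671, ρ_SOR = 0.9671

ρ_J = max_k |cos(kπ/188)| = cos(π/188) = 0.9999
√(1 − cos²(π/188)) = sin(π/188) ≈ 0.01671.
ω* = 2 / (1 + 0.01671) = 2 / 1.01671 ≈ 1.9671.
ρ(B_{ω*}) = ω*−1 = 0.9671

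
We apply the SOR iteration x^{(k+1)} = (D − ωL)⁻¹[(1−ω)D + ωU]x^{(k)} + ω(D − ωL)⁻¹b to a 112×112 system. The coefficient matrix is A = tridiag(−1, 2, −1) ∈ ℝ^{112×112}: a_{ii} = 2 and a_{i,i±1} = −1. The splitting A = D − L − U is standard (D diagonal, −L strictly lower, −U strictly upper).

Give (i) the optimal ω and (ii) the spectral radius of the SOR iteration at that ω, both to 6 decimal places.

ω* = 1.945907, ρ_SOR = 0.945907

n=112: λ(B_J) = 1 − λ(A)/2 = cos(kπ/113); k=1 gives ρ_J = 0.999614.
√(1−ρ_J²) = |sin(π/113)| = 0.0277981
ω* = 2/(1 + 0.0277981) = 2/1.0277981 = 1.945907.
ρ(B_{ω*}) = ω*−1 = 0.945907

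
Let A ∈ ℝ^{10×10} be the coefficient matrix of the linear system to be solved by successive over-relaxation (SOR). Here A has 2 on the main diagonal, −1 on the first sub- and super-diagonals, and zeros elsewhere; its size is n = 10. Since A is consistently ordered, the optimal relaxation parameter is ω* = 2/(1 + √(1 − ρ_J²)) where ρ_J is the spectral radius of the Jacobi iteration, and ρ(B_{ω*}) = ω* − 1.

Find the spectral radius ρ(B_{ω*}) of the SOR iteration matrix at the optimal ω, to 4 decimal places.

ρ_SOR = 0.5604

½·tridiag(1,0,1) at n=10: λ_k = cos(kπ/11); max |λ| at k=1 ⇒ ρ_J = cos(π/11) ≈ 0.9595.
√(1 − cos²(π/11)) = sin(π/11) ≈ 0.28173.
Young: ω* = 2/(1+√(1−ρ_J²)) = 2/(1+0.28173) = 2/1.28173 = 1.5604.
Hence ρ(B_{ω*}) = 1.5604 − 1 = 0.5604.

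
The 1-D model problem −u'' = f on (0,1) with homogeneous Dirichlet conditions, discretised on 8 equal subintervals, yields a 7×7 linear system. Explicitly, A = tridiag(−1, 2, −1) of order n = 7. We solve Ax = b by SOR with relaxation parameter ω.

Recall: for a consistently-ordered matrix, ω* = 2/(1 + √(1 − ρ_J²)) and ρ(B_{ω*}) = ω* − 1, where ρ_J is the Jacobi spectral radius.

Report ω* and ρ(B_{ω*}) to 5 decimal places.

With n=7, ρ(Jacobi) = cos(π/8) = 0.92388.
root = sin(π/8) = 0.382683  (since 1−cos² = sin²).
So ω* = 2/1.382683 = 1.44646 (Young).
ρ_SOR = ω* − 1 = 1.44646 − 1 = 0.44646.

ω* = 1.44646, ρ_SOR = 0.44646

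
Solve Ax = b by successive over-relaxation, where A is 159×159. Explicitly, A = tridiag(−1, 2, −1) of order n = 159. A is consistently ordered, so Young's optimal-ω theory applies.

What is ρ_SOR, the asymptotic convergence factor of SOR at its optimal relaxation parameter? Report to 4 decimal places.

ρ_SOR = 0.9615

With n=159, ρ(Jacobi) = cos(π/160) = 0.9998.
root = sin(π/160) = 0.01963  (since 1−cos² = sin²).
[ω*] 2 ÷ (1 + 0.01963) = 2 ÷ 1.01963 = 1.9615.
ρ(B_{ω*}) = ω*−1 = 0.9615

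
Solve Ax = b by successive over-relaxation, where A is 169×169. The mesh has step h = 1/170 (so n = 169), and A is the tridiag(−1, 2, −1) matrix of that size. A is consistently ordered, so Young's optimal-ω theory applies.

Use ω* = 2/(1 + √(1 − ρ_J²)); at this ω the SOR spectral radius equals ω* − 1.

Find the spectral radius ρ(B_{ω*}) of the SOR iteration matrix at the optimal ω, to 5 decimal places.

ρ_SOR = 0.96371

n=169: λ(B_J) = 1 − λ(A)/2 = cos(kπ/170); k=1 gives ρ_J = 0.99983.
1 − cos²(π/170) = sin²(π/170) ⇒ √(1−ρ_J²) = sin(π/170) = 0.018479.
Then 2/(1+√(1−ρ_J²)) = 2/(1+0.018479); ω* = 2/1.018479 = 1.96371.
Hence ρ(B_{ω*}) = 1.96371 − 1 = 0.96371.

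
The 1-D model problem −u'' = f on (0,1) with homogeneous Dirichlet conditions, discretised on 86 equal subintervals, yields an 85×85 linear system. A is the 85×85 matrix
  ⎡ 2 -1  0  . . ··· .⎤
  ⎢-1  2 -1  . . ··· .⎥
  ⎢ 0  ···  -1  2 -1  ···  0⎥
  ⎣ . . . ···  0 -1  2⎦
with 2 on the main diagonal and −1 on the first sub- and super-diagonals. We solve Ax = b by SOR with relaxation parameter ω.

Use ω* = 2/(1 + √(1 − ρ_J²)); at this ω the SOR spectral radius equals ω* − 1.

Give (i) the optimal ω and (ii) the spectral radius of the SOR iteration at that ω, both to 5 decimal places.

ρ_J = max_k |cos(kπ/86)| = cos(π/86) = 0.99933
√(1 − cos²(π/86)) = sin(π/86) ≈ 0.036522.
Young: ω* = 2/(1+√(1−ρ_J²)) = 2/(1+0.036522) = 2/1.036522 = 1.92953.
At ω = 1.92953 every |λ(B_ω)| = ω−1, so ρ_SOR = 0.92953.

ω* = 1.92953, ρ_SOR = 0.92953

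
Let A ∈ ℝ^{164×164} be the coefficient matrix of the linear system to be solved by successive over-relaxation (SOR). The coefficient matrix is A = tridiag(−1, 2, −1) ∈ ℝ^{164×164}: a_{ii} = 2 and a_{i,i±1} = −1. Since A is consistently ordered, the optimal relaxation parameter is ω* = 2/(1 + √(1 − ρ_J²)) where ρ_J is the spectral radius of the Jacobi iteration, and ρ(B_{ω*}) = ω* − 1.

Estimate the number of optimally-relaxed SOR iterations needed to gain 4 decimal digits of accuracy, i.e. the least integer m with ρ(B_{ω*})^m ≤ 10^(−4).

m = 242

ρ_J = max_k |cos(kπ/165)| = cos(π/165) = 0.9998187
root = sin(π/165) = 0.0190388  (since 1−cos² = sin²).
Then 2/(1+√(1−ρ_J²)) = 2/(1+0.0190388); ω* = 2/1.0190388 = 1.9626338.
[ρ_SOR] ω* − 1 = 0.9626338.
m ≥ 4·ln10 / (−ln 0.9626338) = 241.854; smallest integer m = 242.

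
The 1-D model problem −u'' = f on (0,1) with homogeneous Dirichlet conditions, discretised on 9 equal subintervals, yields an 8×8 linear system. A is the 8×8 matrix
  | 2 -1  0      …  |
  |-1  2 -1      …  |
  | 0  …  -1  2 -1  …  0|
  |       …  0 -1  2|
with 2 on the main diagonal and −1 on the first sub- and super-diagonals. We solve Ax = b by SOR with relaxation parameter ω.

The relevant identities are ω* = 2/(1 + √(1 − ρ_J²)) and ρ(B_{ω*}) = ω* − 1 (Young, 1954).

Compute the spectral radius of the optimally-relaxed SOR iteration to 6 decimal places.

ρ_SOR = 0.490291

B_J for the 8×8 system has eigenvalues cos(kπ/9); ρ_J = cos(π/9) = 0.939693.
√(1 − cos²(π/9)) = sin(π/9) ≈ 0.3420201.
Then 2/(1+√(1−ρ_J²)) = 2/(1+0.3420201); ω* = 2/1.3420201 = 1.490291.
[ρ_SOR] ω* − 1 = 0.490291.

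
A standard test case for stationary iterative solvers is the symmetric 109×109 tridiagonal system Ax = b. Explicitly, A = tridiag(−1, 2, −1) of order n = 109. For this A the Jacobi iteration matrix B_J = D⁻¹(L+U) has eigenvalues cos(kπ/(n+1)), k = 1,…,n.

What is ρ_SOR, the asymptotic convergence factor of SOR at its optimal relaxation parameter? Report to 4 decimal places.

ρ_SOR = 0.9445

½·tridiag(1,0,1) at n=109: λ_k = cos(kπ/110); max |λ| at k=1 ⇒ ρ_J = cos(π/110) ≈ 0.9996.
root = sin(π/110) = 0.02856  (since 1−cos² = sin²).
Young: ω* = 2/(1+√(1−ρ_J²)) = 2/(1+0.02856) = 2/1.02856 = 1.9445.
ρ(B_{ω*}) = ω*−1 = 0.9445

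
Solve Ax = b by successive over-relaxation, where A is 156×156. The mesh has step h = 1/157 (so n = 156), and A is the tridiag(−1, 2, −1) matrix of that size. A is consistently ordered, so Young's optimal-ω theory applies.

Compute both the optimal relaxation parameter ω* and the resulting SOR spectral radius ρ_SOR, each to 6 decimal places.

[ρ_J] n=156: ρ(B_J) = cos(π/(n+1)) = cos(π/157) = 0.999800.
√(1−ρ_J²) = |sin(π/157)| = 0.0200088
Young: ω* = 2/(1+√(1−ρ_J²)) = 2/(1+0.0200088) = 2/1.0200088 = 1.960767.
and ρ(B_{ω*}) = 1.960767 − 1 = 0.960767.

ω* = 1.960767, ρ_SOR = 0.960767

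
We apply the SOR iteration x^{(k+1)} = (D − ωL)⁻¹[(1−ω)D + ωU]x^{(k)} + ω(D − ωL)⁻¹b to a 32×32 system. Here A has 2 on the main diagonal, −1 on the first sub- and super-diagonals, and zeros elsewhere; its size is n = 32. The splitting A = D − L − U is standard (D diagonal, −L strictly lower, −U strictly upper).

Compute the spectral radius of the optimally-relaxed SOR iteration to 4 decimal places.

B_J for the 32×32 system has eigenvalues cos(kπ/33); ρ_J = cos(π/33) = 0.9955.
1 − cos²(π/33) = sin²(π/33) ⇒ √(1−ρ_J²) = sin(π/33) = 0.09506.
Then 2/(1+√(1−ρ_J²)) = 2/(1+0.09506); ω* = 2/1.09506 = 1.8264.
ρ_SOR = ω* − 1 ≈ 0.8264.

ρ_SOR = 0.8264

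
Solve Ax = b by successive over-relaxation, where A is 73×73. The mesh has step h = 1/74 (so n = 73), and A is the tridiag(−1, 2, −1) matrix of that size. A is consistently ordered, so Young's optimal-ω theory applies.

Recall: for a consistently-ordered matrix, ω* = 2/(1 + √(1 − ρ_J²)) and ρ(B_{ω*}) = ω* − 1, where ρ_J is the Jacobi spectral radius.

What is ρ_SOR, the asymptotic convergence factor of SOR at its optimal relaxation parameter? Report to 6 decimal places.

ρ_SOR = 0.918573

½·tridiag(1,0,1) at n=73: λ_k = cos(kπ/74); max |λ| at k=1 ⇒ ρ_J = cos(π/74) ≈ 0.999099.
√(1−ρ_J²) = |sin(π/74)| = 0.0424412
Young: ω* = 2/(1+√(1−ρ_J²)) = 2/(1+0.0424412) = 2/1.0424412 = 1.918573.
ρ_SOR = ω* − 1 ≈ 0.918573.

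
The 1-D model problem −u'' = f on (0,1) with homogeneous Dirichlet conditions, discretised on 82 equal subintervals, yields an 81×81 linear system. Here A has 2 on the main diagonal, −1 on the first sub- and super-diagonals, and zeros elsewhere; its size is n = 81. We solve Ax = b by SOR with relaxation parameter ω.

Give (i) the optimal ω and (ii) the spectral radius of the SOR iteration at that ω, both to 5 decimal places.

ω* = 1.92622, ρ_SOR = 0.92622

[ρ_J] n=81: ρ(B_J) = cos(π/(n+1)) = cos(π/82) = 0.99927.
root = sin(π/82) = 0.038303  (since 1−cos² = sin²).
ω* = 2/(1+0.038303) = 1.92622
ρ_SOR = ω* − 1 ≈ 0.92622.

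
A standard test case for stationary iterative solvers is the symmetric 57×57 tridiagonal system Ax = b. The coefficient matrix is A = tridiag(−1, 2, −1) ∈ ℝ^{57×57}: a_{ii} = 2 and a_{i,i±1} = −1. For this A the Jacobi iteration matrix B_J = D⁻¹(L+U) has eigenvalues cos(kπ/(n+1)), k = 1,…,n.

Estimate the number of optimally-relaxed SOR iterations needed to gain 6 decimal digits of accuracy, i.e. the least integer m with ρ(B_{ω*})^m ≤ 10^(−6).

m = 128

n=57: λ(B_J) = 1 − λ(A)/2 = cos(kπ/58); k=1 gives ρ_J = 0.9985334.
root = sin(π/58) = 0.0541389  (since 1−cos² = sin²).
ω* = 2/(1 + 0.0541389) = 2/1.0541389 = 1.8972832.
ρ_SOR = ω* − 1 = 1.8972832 − 1 = 0.8972832.
(0.8972832)^m ≤ 10^{−6}  ⇒  m·ln(0.8972832) ≤ −6·ln10  ⇒  m ≥ 127.468  ⇒  m = 128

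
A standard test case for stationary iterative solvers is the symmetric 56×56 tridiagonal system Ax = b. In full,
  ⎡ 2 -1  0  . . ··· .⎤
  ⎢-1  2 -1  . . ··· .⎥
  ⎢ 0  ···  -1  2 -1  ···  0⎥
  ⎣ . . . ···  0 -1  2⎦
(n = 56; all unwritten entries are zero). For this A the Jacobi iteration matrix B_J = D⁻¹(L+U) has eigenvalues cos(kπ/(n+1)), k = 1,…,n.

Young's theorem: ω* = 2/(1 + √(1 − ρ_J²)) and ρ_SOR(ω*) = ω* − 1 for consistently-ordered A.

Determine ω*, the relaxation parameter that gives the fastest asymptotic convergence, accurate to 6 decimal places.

ω* = 1.895577

B_J for the 56×56 system has eigenvalues cos(kπ/57); ρ_J = cos(π/57) = 0.998482.
root = sin(π/57) = 0.0550878  (since 1−cos² = sin²).
ω* = 2 / (1 + 0.0550878) = 2 / 1.0550878 ≈ 1.895577.
ρ_SOR = ω* − 1 ≈ 0.895577.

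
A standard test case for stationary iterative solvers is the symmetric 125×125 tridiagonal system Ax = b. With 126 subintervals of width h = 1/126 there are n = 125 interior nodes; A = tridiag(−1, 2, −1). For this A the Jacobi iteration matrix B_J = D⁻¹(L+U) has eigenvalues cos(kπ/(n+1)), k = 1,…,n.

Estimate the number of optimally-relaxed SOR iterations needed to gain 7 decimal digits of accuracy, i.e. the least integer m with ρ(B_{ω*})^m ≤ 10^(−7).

m = 324

½·tridiag(1,0,1) at n=125: λ_k = cos(kπ/126); max |λ| at k=1 ⇒ ρ_J = cos(π/126) ≈ 0.9996892.
√(1 − cos²(π/126)) = sin(π/126) ≈ 0.0249307.
Young: ω* = 2/(1+√(1−ρ_J²)) = 2/(1+0.0249307) = 2/1.0249307 = 1.9513514.
At ω = 1.9513514 every |λ(B_ω)| = ω−1, so ρ_SOR = 0.9513514.
Need (0.9513514)^m ≤ 10^(−7): m ≥ 7·ln10/|ln 0.9513514| = 16.1181/0.0498718 = 323.191 ⇒ m = 324.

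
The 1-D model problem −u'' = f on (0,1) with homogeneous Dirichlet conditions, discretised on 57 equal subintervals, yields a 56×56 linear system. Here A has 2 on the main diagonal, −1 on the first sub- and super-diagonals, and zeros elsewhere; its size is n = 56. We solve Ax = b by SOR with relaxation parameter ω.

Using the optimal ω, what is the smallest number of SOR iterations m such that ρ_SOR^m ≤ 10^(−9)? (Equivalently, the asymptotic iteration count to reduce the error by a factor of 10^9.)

ρ_J = max_k |cos(kπ/57)| = cos(π/57) = 0.9984815
1 − cos²(π/57) = sin²(π/57) ⇒ √(1−ρ_J²) = sin(π/57) = 0.0550878.
Then 2/(1+√(1−ρ_J²)) = 2/(1+0.0550878); ω* = 2/1.0550878 = 1.8955768.
[ρ_SOR] ω* − 1 = 0.8955768.
m ≥ 9·ln10 / (−ln 0.8955768) = 187.903; smallest integer m = 188.

m = 188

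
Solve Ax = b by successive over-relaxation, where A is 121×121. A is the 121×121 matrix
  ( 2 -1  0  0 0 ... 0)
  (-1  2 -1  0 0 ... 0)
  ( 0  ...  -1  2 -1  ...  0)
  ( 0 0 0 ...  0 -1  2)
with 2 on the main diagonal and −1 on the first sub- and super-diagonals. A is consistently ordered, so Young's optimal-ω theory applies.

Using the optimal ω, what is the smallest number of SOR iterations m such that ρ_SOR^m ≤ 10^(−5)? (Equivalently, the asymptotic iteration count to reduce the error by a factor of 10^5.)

½·tridiag(1,0,1) at n=121: λ_k = cos(kπ/122); max |λ| at k=1 ⇒ ρ_J = cos(π/122) ≈ 0.9996685.
√(1 − cos²(π/122)) = sin(π/122) ≈ 0.0257479.
ω* = 2/(1+0.0257479) = 1.9497968
ρ_SOR = ω* − 1 = 1.9497968 − 1 = 0.9497968.
5·ln10 = 11.5129; −ln(0.9497968) = 0.0515072; m = ⌈11.5129/0.0515072⌉ = ⌈223.520⌉ = 224.

m = 224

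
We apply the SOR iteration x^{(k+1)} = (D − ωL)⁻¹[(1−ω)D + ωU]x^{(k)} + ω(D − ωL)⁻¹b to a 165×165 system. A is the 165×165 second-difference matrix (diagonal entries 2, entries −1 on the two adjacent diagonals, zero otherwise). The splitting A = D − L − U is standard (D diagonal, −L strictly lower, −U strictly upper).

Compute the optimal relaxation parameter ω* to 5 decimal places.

spectrum of D⁻¹(L+U) = {cos(kπ/166) : 1≤k≤165}; ρ_J = cos(π/166) = 0.99982.
√(1−ρ_J²) = |sin(π/166)| = 0.018924
ω* = 2/(1+0.018924) = 1.96285
ρ(B_{ω*}) = ω*−1 = 0.96285

ω* = 1.96285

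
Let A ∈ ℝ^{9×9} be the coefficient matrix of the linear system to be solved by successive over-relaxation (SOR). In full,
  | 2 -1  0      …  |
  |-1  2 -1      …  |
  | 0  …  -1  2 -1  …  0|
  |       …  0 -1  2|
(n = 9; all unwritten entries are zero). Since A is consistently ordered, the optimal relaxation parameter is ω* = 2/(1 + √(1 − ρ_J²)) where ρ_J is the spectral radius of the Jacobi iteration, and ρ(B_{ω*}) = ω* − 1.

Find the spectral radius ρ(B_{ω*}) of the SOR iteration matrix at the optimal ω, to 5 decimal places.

B_J for the 9×9 system has eigenvalues cos(kπ/10); ρ_J = cos(π/10) = 0.95106.
√(1 − cos²(π/10)) = sin(π/10) ≈ 0.309017.
So ω* = 2/1.309017 = 1.52786 (Young).
ρ_SOR = ω* − 1 = 1.52786 − 1 = 0.52786.

ρ_SOR = 0.52786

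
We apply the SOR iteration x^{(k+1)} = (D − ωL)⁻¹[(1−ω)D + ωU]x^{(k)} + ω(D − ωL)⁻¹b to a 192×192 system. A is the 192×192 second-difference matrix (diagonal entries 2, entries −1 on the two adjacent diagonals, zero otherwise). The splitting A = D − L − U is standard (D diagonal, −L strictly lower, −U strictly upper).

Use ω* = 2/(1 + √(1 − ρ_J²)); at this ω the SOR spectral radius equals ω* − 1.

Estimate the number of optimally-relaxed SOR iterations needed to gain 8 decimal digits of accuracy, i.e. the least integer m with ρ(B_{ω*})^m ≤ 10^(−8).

n=192: λ(B_J) = 1 − λ(A)/2 = cos(kπ/193); k=1 gives ρ_J = 0.9998675.
√(1 − cos²(π/193)) = sin(π/193) ≈ 0.0162770.
[ω*] 2 ÷ (1 + 0.0162770) = 2 ÷ 1.0162770 = 1.9679674.
ρ_SOR = ω* − 1 ≈ 0.9679674.
m ≥ 8·ln10 / (−ln 0.9679674) = 565.800; smallest integer m = 566.

m = 566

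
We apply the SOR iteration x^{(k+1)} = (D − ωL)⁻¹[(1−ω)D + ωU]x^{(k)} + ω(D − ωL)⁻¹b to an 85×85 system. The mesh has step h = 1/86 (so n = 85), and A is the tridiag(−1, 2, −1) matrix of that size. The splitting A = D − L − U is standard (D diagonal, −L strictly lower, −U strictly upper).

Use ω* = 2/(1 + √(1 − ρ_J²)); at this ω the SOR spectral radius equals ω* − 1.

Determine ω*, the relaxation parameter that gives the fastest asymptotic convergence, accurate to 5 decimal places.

ω* = 1.92953

With n=85, ρ(Jacobi) = cos(π/86) = 0.99933.
√(1−ρ_J²) simplifies to sin(π/86) = 0.036522.
So ω* = 2/1.036522 = 1.92953 (Young).
[ρ_SOR] ω* − 1 = 0.92953.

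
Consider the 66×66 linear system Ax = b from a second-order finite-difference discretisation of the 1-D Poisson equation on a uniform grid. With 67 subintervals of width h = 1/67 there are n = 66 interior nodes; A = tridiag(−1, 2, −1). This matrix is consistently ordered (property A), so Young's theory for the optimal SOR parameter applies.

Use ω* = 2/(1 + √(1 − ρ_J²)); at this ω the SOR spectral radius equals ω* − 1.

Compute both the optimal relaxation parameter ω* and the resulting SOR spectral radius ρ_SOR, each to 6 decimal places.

ω* = 1.910453, ρ_SOR = 0.910453

ρ_J = max_k |cos(kπ/67)| = cos(π/67) = 0.998901
√(1−ρ_J²) simplifies to sin(π/67) = 0.0468723.
[ω*] 2 ÷ (1 + 0.0468723) = 2 ÷ 1.0468723 = 1.910453.
ρ_SOR = ω* − 1 ≈ 0.910453.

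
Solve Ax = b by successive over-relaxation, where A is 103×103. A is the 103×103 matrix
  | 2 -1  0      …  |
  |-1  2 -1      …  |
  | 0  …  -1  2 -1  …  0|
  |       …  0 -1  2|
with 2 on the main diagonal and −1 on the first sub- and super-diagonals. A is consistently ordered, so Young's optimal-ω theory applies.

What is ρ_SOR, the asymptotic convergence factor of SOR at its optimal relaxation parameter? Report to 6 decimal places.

ρ_SOR = 0.941365

[ρ_J] n=103: ρ(B_J) = cos(π/(n+1)) = cos(π/104) = 0.999544.
√(1−ρ_J²) = |sin(π/104)| = 0.0302030
ω* = 2 / (1 + 0.0302030) = 2 / 1.0302030 ≈ 1.941365.
ρ_SOR = ω* − 1 = 1.941365 − 1 = 0.941365.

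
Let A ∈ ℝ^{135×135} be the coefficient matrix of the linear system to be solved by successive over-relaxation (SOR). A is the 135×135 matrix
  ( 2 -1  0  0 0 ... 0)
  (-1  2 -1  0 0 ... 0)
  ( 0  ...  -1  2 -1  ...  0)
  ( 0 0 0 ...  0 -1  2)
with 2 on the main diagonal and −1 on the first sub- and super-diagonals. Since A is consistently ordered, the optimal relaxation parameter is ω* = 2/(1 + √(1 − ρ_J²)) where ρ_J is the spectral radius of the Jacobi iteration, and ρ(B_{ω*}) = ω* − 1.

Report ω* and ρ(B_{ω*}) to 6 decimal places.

With n=135, ρ(Jacobi) = cos(π/136) = 0.999733.
1 − cos²(π/136) = sin²(π/136) ⇒ √(1−ρ_J²) = sin(π/136) = 0.0230979.
ω* = 2/(1+0.0230979) = 1.954847
At ω = 1.954847 every |λ(B_ω)| = ω−1, so ρ_SOR = 0.954847.

ω* = 1.954847, ρ_SOR = 0.954847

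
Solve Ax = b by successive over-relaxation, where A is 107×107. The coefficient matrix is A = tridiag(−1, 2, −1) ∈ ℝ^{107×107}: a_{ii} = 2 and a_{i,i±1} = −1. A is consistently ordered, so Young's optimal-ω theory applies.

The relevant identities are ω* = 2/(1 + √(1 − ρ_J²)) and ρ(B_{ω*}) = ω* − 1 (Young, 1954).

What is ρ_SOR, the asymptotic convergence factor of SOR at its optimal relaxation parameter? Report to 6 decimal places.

n=107: λ(B_J) = 1 − λ(A)/2 = cos(kπ/108); k=1 gives ρ_J = 0.999577.
√(1−ρ_J²) = |sin(π/108)| = 0.0290847
So ω* = 2/1.0290847 = 1.943475 (Young).
and ρ(B_{ω*}) = 1.943475 − 1 = 0.943475.

ρ_SOR = 0.943475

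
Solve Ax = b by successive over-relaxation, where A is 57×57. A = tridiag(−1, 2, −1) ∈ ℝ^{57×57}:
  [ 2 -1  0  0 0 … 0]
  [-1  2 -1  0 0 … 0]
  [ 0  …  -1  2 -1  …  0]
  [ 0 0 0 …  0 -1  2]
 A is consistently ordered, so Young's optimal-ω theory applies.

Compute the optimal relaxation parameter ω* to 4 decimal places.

With n=57, ρ(Jacobi) = cos(π/58) = 0.9985.
1 − cos²(π/58) = sin²(π/58) ⇒ √(1−ρ_J²) = sin(π/58) = 0.05414.
ω* = 2/(1+0.05414) = 1.8973
and ρ(B_{ω*}) = 1.8973 − 1 = 0.8973.

ω* = 1.8973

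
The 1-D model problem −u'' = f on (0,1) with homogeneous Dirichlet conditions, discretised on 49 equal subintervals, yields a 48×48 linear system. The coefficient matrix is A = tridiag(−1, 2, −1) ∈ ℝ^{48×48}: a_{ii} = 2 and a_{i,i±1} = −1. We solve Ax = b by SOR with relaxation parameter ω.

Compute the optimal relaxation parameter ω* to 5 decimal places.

ω* = 1.87958

B_J for the 48×48 system has eigenvalues cos(kπ/49); ρ_J = cos(π/49) = 0.99795.
root = sin(π/49) = 0.064070  (since 1−cos² = sin²).
ω* = 2/(1+0.064070) = 1.87958
ρ_SOR = ω* − 1 ≈ 0.87958.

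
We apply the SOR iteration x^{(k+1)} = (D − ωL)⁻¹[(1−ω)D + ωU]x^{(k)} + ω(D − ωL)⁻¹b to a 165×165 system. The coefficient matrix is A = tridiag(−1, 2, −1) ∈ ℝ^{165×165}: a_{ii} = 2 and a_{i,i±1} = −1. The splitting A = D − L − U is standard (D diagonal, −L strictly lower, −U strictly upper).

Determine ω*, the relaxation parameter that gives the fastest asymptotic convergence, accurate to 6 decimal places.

ω* = 1.962855

[ρ_J] n=165: ρ(B_J) = cos(π/(n+1)) = cos(π/166) = 0.999821.
root = sin(π/166) = 0.0189241  (since 1−cos² = sin²).
Then 2/(1+√(1−ρ_J²)) = 2/(1+0.0189241); ω* = 2/1.0189241 = 1.962855.
and ρ(B_{ω*}) = 1.962855 − 1 = 0.962855.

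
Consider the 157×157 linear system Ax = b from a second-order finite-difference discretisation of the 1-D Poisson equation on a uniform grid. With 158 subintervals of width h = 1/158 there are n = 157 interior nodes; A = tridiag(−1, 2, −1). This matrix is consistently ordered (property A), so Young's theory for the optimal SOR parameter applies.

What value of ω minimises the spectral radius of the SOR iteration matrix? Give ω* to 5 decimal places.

[ρ_J] n=157: ρ(B_J) = cos(π/(n+1)) = cos(π/158) = 0.99980.
√(1−ρ_J²) simplifies to sin(π/158) = 0.019882.
Young: ω* = 2/(1+√(1−ρ_J²)) = 2/(1+0.019882) = 2/1.019882 = 1.96101.
ρ_SOR = ω* − 1 ≈ 0.96101.

ω* = 1.96101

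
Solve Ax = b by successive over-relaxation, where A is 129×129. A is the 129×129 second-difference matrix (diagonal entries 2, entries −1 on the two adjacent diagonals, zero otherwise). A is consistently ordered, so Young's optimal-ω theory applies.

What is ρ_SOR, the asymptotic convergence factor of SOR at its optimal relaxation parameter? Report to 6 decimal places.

½·tridiag(1,0,1) at n=129: λ_k = cos(kπ/130); max |λ| at k=1 ⇒ ρ_J = cos(π/130) ≈ 0.999708.
root = sin(π/130) = 0.0241637  (since 1−cos² = sin²).
Then 2/(1+√(1−ρ_J²)) = 2/(1+0.0241637); ω* = 2/1.0241637 = 1.952813.
ρ(B_{ω*}) = ω*−1 = 0.952813

ρ_SOR = 0.952813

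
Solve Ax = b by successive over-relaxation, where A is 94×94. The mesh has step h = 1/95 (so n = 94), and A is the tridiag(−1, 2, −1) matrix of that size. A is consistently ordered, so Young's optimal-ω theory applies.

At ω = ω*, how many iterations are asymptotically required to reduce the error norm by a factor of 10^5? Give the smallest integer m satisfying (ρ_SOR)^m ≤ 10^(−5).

With n=94, ρ(Jacobi) = cos(π/95) = 0.9994533.
1 − cos²(π/95) = sin²(π/95) ⇒ √(1−ρ_J²) = sin(π/95) = 0.0330634.
ω* = 2/(1 + 0.0330634) = 2/1.0330634 = 1.9359896.
ρ(B_{ω*}) = ω*−1 = 0.9359896
(0.9359896)^m ≤ 10^{−5}  ⇒  m·ln(0.9359896) ≤ −5·ln10  ⇒  m ≥ 174.040  ⇒  m = 175

m = 175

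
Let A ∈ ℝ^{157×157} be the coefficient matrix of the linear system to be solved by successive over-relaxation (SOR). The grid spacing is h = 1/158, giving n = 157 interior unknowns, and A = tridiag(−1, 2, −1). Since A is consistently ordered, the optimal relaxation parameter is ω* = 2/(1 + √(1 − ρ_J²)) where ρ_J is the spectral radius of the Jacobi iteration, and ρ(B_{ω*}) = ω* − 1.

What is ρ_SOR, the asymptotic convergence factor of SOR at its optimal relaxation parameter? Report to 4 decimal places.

With n=157, ρ(Jacobi) = cos(π/158) = 0.9998.
1 − cos²(π/158) = sin²(π/158) ⇒ √(1−ρ_J²) = sin(π/158) = 0.01988.
Then 2/(1+√(1−ρ_J²)) = 2/(1+0.01988); ω* = 2/1.01988 = 1.9610.
At ω = 1.9610 every |λ(B_ω)| = ω−1, so ρ_SOR = 0.9610.

ρ_SOR = 0.9610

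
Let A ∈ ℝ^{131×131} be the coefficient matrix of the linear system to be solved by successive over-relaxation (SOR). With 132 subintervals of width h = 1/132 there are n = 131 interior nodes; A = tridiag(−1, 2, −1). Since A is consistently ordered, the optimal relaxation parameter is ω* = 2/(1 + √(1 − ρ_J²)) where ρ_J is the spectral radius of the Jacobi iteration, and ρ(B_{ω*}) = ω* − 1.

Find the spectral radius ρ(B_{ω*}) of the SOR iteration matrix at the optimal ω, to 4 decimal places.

ρ_SOR = 0.9535

With n=131, ρ(Jacobi) = cos(π/132) = 0.9997.
√(1 − cos²(π/132)) = sin(π/132) ≈ 0.02380.
ω* = 2 / (1 + 0.02380) = 2 / 1.02380 ≈ 1.9535.
ρ(B_{ω*}) = ω*−1 = 0.9535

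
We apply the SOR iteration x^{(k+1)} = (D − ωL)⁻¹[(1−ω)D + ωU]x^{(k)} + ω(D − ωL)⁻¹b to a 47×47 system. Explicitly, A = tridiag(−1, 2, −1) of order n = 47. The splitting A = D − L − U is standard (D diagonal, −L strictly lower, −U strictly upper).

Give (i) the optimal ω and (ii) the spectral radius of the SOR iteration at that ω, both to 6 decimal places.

With n=47, ρ(Jacobi) = cos(π/48) = 0.997859.
√(1−ρ_J²) = |sin(π/48)| = 0.0654031
So ω* = 2/1.0654031 = 1.877224 (Young).
ρ(B_{ω*}) = ω*−1 = 0.877224

ω* = 1.877224, ρ_SOR = 0.877224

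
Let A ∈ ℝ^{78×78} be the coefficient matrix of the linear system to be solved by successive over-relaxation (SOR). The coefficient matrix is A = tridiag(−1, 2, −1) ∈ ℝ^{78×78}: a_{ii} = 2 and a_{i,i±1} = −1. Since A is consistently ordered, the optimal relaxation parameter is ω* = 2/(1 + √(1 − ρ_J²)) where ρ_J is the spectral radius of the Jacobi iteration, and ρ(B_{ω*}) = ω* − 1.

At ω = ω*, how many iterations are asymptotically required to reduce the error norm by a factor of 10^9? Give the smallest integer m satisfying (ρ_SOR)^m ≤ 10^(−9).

n=78: λ(B_J) = 1 − λ(A)/2 = cos(kπ/79); k=1 gives ρ_J = 0.9992094.
√(1 − cos²(π/79)) = sin(π/79) ≈ 0.0397565.
ω* = 2/(1+0.0397565) = 1.9235273
[ρ_SOR] ω* − 1 = 0.9235273.
m ≥ 9·ln10 / (−ln 0.9235273) = 260.491; smallest integer m = 261.

m = 261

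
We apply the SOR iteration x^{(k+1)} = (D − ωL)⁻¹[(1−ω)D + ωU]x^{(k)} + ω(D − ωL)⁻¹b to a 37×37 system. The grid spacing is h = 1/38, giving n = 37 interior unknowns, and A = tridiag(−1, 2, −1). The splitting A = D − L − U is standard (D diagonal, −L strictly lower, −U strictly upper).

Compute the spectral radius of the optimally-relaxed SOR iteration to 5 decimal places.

[ρ_J] n=37: ρ(B_J) = cos(π/(n+1)) = cos(π/38) = 0.99658.
√(1−ρ_J²) = |sin(π/38)| = 0.082579
ω* = 2 / (1 + 0.082579) = 2 / 1.082579 ≈ 1.84744.
Hence ρ(B_{ω*}) = 1.84744 − 1 = 0.84744.

ρ_SOR = 0.84744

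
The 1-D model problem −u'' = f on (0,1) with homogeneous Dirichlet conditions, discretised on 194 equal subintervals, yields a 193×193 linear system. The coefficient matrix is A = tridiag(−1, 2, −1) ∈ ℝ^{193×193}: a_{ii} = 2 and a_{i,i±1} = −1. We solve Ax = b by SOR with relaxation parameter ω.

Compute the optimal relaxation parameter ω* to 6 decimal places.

n=193: λ(B_J) = 1 − λ(A)/2 = cos(kπ/194); k=1 gives ρ_J = 0.999869.
√(1 − cos²(π/194)) = sin(π/194) ≈ 0.0161931.
[ω*] 2 ÷ (1 + 0.0161931) = 2 ÷ 1.0161931 = 1.968130.
At ω = 1.968130 every |λ(B_ω)| = ω−1, so ρ_SOR = 0.968130.

ω* = 1.968130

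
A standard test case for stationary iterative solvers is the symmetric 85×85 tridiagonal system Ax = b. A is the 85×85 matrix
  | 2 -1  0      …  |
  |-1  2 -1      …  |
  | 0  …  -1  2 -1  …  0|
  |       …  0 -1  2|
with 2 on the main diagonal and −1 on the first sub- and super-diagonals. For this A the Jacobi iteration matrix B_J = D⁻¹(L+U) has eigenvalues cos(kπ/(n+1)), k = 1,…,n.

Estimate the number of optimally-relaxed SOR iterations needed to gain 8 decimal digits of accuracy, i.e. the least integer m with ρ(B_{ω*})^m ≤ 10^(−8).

m = 253

n=85: λ(B_J) = 1 − λ(A)/2 = cos(kπ/86); k=1 gives ρ_J = 0.9993328.
√(1−ρ_J²) = |sin(π/86)| = 0.0365220
ω* = 2/(1+0.0365220) = 1.9295297
ρ_SOR = ω* − 1 ≈ 0.9295297.
8·ln10 = 18.4207; −ln(0.9295297) = 0.0730765; m = ⌈18.4207/0.0730765⌉ = ⌈252.074⌉ = 253.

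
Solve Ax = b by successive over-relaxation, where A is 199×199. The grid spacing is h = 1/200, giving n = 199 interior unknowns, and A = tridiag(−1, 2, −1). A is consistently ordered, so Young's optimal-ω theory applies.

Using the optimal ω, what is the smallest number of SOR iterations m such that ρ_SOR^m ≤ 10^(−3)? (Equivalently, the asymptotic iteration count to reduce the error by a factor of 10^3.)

½·tridiag(1,0,1) at n=199: λ_k = cos(kπ/200); max |λ| at k=1 ⇒ ρ_J = cos(π/200) ≈ 0.9998766.
√(1−ρ_J²) = |sin(π/200)| = 0.0157073
Then 2/(1+√(1−ρ_J²)) = 2/(1+0.0157073); ω* = 2/1.0157073 = 1.9690712.
[ρ_SOR] ω* − 1 = 0.9690712.
(0.9690712)^m ≤ 10^{−3}  ⇒  m·ln(0.9690712) ≤ −3·ln10  ⇒  m ≥ 219.872  ⇒  m = 220

m = 220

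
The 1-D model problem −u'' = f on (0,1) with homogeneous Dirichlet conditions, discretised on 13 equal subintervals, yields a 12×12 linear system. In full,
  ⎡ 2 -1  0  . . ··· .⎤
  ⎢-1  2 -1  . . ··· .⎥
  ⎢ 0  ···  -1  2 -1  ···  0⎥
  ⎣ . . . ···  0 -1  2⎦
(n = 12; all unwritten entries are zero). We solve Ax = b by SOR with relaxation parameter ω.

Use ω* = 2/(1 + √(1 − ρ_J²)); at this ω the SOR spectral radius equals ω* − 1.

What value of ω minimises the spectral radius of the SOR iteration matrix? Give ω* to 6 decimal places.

½·tridiag(1,0,1) at n=12: λ_k = cos(kπ/13); max |λ| at k=1 ⇒ ρ_J = cos(π/13) ≈ 0.970942.
√(1 − cos²(π/13)) = sin(π/13) ≈ 0.2393157.
So ω* = 2/1.2393157 = 1.613794 (Young).
ρ_SOR = ω* − 1 = 1.613794 − 1 = 0.613794.

ω* = 1.613794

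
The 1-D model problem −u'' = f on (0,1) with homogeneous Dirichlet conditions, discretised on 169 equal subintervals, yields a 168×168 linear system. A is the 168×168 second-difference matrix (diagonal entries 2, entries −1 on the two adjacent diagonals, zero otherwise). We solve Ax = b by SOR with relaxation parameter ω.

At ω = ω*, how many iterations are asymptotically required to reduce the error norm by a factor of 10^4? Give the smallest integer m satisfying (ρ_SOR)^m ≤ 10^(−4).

ρ_J = max_k |cos(kπ/169)| = cos(π/169) = 0.9998272
√(1 − cos²(π/169)) = sin(π/169) ≈ 0.0185882.
[ω*] 2 ÷ (1 + 0.0185882) = 2 ÷ 1.0185882 = 1.9635020.
ρ_SOR = ω* − 1 ≈ 0.9635020.
For 4 digits: m = 4·ln10 / (−ln 0.9635020) = 9.21034/0.0371807 = 247.718; round up → m = 248.

m = 248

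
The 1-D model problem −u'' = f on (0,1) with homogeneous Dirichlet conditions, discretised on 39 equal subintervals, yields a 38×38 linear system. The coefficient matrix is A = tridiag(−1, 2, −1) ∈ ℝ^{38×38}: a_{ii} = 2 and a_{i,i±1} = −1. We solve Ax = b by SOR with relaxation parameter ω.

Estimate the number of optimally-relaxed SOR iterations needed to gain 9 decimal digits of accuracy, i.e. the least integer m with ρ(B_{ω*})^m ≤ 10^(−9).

n=38: λ(B_J) = 1 − λ(A)/2 = cos(kπ/39); k=1 gives ρ_J = 0.9967573.
√(1 − cos²(π/39)) = sin(π/39) ≈ 0.0804666.
Young: ω* = 2/(1+√(1−ρ_J²)) = 2/(1+0.0804666) = 2/1.0804666 = 1.8510521.
ρ_SOR = ω* − 1 ≈ 0.8510521.
(0.8510521)^m ≤ 10^{−9}  ⇒  m·ln(0.8510521) ≤ −9·ln10  ⇒  m ≥ 128.491  ⇒  m = 129

m = 129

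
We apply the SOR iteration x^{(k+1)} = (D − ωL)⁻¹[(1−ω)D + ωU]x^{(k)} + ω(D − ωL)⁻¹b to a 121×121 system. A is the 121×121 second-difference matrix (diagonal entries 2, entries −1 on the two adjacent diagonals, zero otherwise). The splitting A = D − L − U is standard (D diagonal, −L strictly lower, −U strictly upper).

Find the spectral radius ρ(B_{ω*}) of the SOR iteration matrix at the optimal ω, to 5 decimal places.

n=121: λ(B_J) = 1 − λ(A)/2 = cos(kπ/122); k=1 gives ρ_J = 0.99967.
1 − cos²(π/122) = sin²(π/122) ⇒ √(1−ρ_J²) = sin(π/122) = 0.025748.
Then 2/(1+√(1−ρ_J²)) = 2/(1+0.025748); ω* = 2/1.025748 = 1.94980.
and ρ(B_{ω*}) = 1.94980 − 1 = 0.94980.

ρ_SOR = 0.94980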